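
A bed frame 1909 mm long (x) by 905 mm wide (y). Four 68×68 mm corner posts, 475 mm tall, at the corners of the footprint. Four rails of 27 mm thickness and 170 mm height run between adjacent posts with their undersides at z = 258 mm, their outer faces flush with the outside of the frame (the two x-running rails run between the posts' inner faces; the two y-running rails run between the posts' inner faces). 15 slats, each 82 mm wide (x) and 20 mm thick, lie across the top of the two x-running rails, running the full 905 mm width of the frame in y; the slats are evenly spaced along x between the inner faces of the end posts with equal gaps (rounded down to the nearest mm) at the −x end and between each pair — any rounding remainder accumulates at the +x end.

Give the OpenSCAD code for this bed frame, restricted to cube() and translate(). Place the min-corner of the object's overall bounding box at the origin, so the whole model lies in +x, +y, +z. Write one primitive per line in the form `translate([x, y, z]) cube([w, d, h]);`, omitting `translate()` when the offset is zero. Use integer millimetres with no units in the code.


// slat z = rail_z + rail_h = 258 + 170 = 428
// slat gap = ⌊(1773 − 15·82) / 16⌋ = 33
cube([68, 68, 475]);
translate([0, 837, 0]) cube([68, 68, 475]);
translate([1841, 0, 0]) cube([68, 68, 475]);
translate([1841, 837, 0]) cube([68, 68, 475]);
translate([68, 0, 258]) cube([1773, 27, 170]);
translate([68, 878, 258]) cube([1773, 27, 170]);
translate([0, 68, 258]) cube([27, 769, 170]);
translate([1882, 68, 258]) cube([27, 769, 170]);
translate([101, 0, 428]) cube([82, 905, 20]);
translate([216, 0, 428]) cube([82, 905, 20]);
translate([331, 0, 428]) cube([82, 905, 20]);
translate([446, 0, 428]) cube([82, 905, 20]);
translate([561, 0, 428]) cube([82, 905, 20]);
translate([676, 0, 428]) cube([82, 905, 20]);
translate([791, 0, 428]) cube([82, 905, 20]);
translate([906, 0, 428]) cube([82, 905, 20]);
translate([1021, 0, 428]) cube([82, 905, 20]);
translate([1136, 0, 428]) cube([82, 905, 20]);
translate([1251, 0, 428]) cube([82, 905, 20]);
translate([1366, 0, 428]) cube([82, 905, 20]);
translate([1481, 0, 428]) cube([82, 905, 20]);
translate([1596, 0, 428]) cube([82, 905, 20]);
translate([1711, 0, 428]) cube([82, 905, 20]);


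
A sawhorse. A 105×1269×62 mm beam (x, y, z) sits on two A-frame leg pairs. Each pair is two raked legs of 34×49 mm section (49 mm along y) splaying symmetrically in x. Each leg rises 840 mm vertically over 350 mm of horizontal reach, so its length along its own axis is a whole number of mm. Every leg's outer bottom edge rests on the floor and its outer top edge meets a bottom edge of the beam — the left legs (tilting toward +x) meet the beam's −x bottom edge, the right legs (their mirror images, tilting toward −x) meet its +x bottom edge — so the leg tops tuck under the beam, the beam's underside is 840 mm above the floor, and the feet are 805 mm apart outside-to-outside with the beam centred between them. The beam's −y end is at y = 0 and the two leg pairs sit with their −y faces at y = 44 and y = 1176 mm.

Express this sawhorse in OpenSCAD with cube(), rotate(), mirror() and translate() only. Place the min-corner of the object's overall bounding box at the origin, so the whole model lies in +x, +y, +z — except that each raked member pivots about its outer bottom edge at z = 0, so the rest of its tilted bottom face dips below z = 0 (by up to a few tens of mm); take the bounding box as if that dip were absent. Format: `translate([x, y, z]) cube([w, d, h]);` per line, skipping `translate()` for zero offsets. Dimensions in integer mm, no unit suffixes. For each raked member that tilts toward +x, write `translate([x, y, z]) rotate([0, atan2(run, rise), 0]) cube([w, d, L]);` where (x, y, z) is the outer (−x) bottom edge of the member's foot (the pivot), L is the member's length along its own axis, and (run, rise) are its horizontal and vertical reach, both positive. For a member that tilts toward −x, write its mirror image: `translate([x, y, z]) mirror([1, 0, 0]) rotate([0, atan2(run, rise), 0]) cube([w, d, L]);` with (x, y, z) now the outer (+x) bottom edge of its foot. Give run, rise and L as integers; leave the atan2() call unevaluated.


// leg length = √(350² + 840²) = 910
// right-leg outer foot x = 2·350 + 105 = 805
// beam min-corner = (350, 0, 840)
translate([350, 0, 840]) cube([105, 1269, 62]);
translate([0, 44, 0]) rotate([0, atan2(350, 840), 0]) cube([34, 49, 910]);
translate([805, 44, 0]) mirror([1, 0, 0]) rotate([0, atan2(350, 840), 0]) cube([34, 49, 910]);
translate([0, 1176, 0]) rotate([0, atan2(350, 840), 0]) cube([34, 49, 910]);
translate([805, 1176, 0]) mirror([1, 0, 0]) rotate([0, atan2(350, 840), 0]) cube([34, 49, 910]);


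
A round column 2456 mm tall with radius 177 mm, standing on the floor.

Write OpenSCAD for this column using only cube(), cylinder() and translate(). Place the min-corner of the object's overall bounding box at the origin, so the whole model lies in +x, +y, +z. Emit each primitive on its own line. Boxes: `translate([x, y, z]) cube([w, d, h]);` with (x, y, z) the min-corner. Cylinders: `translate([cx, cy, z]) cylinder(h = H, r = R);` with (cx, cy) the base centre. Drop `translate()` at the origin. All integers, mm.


translate([177, 177, 0]) cylinder(h = 2456, r = 177);


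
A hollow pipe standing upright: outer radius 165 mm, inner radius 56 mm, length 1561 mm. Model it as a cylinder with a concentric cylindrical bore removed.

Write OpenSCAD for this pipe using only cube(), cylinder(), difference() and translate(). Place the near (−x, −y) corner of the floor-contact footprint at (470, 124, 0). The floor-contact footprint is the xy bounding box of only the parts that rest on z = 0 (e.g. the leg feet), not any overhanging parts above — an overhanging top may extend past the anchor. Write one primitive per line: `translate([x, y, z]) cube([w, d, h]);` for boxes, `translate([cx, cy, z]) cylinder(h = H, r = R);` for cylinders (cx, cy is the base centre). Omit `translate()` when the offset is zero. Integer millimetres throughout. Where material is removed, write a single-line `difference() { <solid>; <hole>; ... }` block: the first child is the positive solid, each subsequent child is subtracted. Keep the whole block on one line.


difference() { translate([635, 289, 0]) cylinder(h = 1561, r = 165); translate([635, 289, 0]) cylinder(h = 1561, r = 56); }


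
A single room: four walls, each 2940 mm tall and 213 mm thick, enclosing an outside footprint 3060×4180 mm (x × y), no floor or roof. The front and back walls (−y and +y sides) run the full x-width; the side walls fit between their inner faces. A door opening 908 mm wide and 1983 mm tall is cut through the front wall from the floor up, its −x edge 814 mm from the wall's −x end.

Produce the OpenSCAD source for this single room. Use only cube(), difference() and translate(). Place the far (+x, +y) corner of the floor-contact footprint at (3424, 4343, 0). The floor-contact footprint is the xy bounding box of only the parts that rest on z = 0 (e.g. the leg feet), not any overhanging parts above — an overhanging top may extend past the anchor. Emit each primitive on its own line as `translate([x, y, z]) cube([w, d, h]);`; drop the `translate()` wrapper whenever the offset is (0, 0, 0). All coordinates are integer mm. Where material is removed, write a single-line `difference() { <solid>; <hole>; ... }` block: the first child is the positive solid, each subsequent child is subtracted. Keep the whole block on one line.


difference() { translate([364, 163, 0]) cube([3060, 213, 2940]); translate([1178, 163, 0]) cube([908, 213, 1983]); }
translate([364, 4130, 0]) cube([3060, 213, 2940]);
translate([364, 376, 0]) cube([213, 3754, 2940]);
translate([3211, 376, 0]) cube([213, 3754, 2940]);


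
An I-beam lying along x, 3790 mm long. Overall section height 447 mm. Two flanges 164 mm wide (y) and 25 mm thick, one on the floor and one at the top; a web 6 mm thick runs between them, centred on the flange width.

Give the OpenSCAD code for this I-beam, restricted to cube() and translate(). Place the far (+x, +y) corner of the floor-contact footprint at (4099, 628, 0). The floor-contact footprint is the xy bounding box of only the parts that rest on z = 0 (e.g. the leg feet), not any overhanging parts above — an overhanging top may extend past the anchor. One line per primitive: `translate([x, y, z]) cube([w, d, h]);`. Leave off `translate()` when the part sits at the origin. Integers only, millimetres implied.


translate([309, 464, 0]) cube([3790, 164, 25]);
translate([309, 543, 25]) cube([3790, 6, 397]);
translate([309, 464, 422]) cube([3790, 164, 25]);


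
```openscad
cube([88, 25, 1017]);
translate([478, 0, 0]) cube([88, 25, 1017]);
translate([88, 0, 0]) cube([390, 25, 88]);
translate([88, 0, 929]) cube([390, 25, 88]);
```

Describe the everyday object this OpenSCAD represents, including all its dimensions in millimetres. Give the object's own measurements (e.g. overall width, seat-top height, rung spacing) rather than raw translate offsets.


A rectangular picture frame lying in the x–z plane (depth along y). The opening is 390 mm wide (x) by 841 mm tall (z), surrounded by a border 88 mm wide on all four sides. The frame is 25 mm deep and is made of two full-height vertical stiles with two horizontal rails fitted between them.


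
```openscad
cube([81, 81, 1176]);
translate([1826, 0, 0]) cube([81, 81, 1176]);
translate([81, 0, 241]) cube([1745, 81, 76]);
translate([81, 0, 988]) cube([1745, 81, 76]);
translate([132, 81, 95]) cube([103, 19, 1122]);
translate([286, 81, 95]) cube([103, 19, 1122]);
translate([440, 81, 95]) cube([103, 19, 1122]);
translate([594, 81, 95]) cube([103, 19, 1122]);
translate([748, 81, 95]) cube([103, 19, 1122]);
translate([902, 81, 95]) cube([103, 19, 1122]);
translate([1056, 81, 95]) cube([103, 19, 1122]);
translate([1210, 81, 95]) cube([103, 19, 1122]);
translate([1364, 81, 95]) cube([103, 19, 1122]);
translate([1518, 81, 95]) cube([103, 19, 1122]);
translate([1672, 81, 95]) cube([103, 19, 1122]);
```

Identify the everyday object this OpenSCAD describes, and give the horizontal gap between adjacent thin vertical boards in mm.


A fence section. The picket gap is 51 mm.

Two posts, two rails, 11 pickets — a fence section. Span 1745 mm holds 11 pickets of 103 mm with 12 equal gaps: ⌊(1745 − 11·103) / 12⌋ = 51 mm.


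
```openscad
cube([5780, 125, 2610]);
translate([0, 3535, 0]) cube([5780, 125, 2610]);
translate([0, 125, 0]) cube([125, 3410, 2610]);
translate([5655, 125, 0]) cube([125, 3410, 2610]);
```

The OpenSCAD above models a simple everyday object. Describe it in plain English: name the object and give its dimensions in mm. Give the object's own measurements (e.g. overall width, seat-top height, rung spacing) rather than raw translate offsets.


The wall frame of a small rectangular building: four walls, each 2610 mm tall and 125 mm thick, enclosing a footprint 5780 mm (x) by 3660 mm (y) outside-to-outside, with no floor or roof. The front and back walls (the −y and +y sides) span the full width; the two side walls fit between them.


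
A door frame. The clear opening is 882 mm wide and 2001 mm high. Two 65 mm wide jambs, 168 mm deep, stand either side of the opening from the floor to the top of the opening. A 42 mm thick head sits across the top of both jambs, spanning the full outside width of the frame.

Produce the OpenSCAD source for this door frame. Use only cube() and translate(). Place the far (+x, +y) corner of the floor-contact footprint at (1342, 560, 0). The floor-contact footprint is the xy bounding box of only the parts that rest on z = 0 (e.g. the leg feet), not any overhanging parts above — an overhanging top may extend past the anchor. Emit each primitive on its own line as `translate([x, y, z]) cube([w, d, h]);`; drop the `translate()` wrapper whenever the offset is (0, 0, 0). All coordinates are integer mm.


translate([330, 392, 0]) cube([65, 168, 2001]);
translate([1277, 392, 0]) cube([65, 168, 2001]);
translate([330, 392, 2001]) cube([1012, 168, 42]);


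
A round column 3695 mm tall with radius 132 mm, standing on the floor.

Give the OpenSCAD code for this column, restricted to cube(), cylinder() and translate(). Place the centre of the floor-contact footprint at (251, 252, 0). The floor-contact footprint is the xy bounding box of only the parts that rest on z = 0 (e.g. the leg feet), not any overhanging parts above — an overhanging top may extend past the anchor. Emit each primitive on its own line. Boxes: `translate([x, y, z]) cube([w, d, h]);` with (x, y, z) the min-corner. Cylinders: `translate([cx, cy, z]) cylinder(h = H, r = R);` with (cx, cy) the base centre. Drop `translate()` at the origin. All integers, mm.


translate([251, 252, 0]) cylinder(h = 3695, r = 132);


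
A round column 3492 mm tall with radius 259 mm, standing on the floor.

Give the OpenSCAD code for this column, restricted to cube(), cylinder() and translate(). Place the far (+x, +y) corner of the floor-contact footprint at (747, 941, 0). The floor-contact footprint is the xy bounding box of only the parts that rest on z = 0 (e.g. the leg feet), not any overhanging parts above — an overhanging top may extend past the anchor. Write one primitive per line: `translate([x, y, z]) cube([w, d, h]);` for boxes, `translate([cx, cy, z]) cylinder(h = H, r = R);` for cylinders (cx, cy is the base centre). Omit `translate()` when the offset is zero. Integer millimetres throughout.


translate([488, 682, 0]) cylinder(h = 3492, r = 259);


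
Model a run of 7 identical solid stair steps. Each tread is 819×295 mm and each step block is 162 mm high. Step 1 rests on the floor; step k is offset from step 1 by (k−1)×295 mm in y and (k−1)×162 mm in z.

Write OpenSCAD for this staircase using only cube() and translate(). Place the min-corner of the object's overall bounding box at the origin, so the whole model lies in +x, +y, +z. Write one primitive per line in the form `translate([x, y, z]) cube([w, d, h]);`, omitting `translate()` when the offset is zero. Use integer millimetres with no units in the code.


cube([819, 295, 162]);
translate([0, 295, 162]) cube([819, 295, 162]);
translate([0, 590, 324]) cube([819, 295, 162]);
translate([0, 885, 486]) cube([819, 295, 162]);
translate([0, 1180, 648]) cube([819, 295, 162]);
translate([0, 1475, 810]) cube([819, 295, 162]);
translate([0, 1770, 972]) cube([819, 295, 162]);


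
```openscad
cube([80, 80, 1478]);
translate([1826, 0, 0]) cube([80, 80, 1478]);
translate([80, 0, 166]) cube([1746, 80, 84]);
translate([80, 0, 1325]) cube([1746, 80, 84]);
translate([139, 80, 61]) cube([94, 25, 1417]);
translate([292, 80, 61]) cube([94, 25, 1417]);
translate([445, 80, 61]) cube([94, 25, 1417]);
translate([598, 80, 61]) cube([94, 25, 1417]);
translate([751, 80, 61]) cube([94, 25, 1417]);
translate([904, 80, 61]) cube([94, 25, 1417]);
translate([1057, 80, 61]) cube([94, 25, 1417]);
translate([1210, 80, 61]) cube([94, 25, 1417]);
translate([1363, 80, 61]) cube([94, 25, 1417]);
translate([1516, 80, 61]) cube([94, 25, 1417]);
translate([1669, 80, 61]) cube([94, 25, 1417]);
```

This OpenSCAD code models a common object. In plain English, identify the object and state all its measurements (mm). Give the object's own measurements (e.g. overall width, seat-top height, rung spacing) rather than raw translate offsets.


A fence section. Two 80×80 mm posts, 1478 mm tall, stand on the floor with a clear span of 1746 mm between their inner faces. Two horizontal rails of 80×84 mm section span the gap between the posts with their undersides at z = 166 mm and z = 1325 mm, flush with the posts' −y face. 11 pickets, each 94 mm wide, 25 mm thick and 1417 mm tall, are fixed to the +y face of the rails with their bottoms at z = 61 mm, spaced across the span with a 59 mm gap after the −x post and between neighbouring pickets, with 63 mm left before the +x post.


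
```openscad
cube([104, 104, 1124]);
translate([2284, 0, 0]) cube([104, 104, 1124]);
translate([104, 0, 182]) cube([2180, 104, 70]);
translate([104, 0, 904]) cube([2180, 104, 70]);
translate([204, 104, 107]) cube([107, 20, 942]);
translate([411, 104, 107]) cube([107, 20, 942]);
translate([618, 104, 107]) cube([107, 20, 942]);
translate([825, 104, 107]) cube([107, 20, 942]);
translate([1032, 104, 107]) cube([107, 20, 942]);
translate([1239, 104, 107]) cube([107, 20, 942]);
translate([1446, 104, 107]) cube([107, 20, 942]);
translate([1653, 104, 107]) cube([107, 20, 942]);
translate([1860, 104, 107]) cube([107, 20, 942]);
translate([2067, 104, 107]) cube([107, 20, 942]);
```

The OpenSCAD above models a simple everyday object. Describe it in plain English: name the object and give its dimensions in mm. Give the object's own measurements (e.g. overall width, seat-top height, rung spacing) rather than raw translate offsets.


A fence section. Two 104×104 mm posts, 1124 mm tall, stand on the floor with a clear span of 2180 mm between their inner faces. Two horizontal rails of 104×70 mm section span the gap between the posts with their undersides at z = 182 mm and z = 904 mm, flush with the posts' −y face. 10 pickets, each 107 mm wide, 20 mm thick and 942 mm tall, are fixed to the +y face of the rails with their bottoms at z = 107 mm, spaced across the span with a 100 mm gap after the −x post and between neighbouring pickets, with 110 mm left before the +x post.


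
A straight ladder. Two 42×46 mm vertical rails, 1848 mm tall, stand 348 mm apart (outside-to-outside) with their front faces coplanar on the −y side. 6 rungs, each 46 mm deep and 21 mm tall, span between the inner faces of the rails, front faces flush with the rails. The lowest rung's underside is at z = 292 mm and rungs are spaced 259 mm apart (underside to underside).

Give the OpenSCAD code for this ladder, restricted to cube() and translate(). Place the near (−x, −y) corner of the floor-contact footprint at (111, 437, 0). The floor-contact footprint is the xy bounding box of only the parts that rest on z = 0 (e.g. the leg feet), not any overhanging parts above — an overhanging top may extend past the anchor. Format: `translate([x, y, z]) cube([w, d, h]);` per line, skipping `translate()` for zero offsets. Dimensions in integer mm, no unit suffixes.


translate([111, 437, 0]) cube([42, 46, 1848]);
translate([417, 437, 0]) cube([42, 46, 1848]);
translate([153, 437, 292]) cube([264, 46, 21]);
translate([153, 437, 551]) cube([264, 46, 21]);
translate([153, 437, 810]) cube([264, 46, 21]);
translate([153, 437, 1069]) cube([264, 46, 21]);
translate([153, 437, 1328]) cube([264, 46, 21]);
translate([153, 437, 1587]) cube([264, 46, 21]);


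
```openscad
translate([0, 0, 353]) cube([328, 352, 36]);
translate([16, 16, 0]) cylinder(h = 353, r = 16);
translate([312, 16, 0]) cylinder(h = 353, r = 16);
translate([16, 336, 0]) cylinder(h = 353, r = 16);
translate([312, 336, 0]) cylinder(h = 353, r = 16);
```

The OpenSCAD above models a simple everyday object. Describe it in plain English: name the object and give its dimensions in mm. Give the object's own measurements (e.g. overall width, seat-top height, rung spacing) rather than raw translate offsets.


A simple wooden stool: a rectangular seat 328 mm (x) by 352 mm (y), 36 mm thick, top face at z = 389 mm, on four round legs, each 32 mm in diameter. The legs rest on z = 0, each leg's axis is inset half a diameter from the nearest pair of seat edges (so the leg's bounding box is flush with the corner).


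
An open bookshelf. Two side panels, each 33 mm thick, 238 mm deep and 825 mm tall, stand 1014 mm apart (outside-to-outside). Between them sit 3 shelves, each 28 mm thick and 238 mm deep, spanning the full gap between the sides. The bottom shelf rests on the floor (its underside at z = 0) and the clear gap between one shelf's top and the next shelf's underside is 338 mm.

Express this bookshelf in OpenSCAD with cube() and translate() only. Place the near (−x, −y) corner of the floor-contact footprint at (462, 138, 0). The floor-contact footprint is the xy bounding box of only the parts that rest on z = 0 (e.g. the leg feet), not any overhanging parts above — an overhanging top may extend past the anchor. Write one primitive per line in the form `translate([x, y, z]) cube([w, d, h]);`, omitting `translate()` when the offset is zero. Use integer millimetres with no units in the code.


translate([462, 138, 0]) cube([33, 238, 825]);
translate([1443, 138, 0]) cube([33, 238, 825]);
translate([495, 138, 0]) cube([948, 238, 28]);
translate([495, 138, 366]) cube([948, 238, 28]);
translate([495, 138, 732]) cube([948, 238, 28]);


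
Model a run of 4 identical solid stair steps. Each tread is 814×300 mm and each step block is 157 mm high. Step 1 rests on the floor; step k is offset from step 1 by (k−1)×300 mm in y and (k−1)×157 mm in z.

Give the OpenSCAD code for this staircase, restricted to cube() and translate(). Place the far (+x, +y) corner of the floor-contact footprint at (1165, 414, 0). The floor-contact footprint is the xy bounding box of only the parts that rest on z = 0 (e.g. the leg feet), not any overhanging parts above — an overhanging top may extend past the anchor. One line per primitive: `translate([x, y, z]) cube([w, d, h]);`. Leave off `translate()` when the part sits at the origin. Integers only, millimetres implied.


translate([351, 114, 0]) cube([814, 300, 157]);
translate([351, 414, 157]) cube([814, 300, 157]);
translate([351, 714, 314]) cube([814, 300, 157]);
translate([351, 1014, 471]) cube([814, 300, 157]);


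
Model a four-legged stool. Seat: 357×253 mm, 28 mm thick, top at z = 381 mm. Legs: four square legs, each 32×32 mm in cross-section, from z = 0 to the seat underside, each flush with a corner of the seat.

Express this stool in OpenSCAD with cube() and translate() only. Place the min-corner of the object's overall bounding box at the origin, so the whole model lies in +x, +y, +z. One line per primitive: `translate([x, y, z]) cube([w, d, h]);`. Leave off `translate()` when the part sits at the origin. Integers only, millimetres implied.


translate([0, 0, 353]) cube([357, 253, 28]);
cube([32, 32, 353]);
translate([325, 0, 0]) cube([32, 32, 353]);
translate([0, 221, 0]) cube([32, 32, 353]);
translate([325, 221, 0]) cube([32, 32, 353]);


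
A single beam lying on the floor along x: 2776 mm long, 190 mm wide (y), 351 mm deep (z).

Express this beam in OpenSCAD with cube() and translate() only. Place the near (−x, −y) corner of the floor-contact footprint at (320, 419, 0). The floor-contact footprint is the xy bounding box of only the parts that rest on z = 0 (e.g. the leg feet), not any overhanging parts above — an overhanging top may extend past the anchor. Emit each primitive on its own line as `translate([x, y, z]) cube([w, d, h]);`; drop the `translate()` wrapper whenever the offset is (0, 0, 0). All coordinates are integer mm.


translate([320, 419, 0]) cube([2776, 190, 351]);


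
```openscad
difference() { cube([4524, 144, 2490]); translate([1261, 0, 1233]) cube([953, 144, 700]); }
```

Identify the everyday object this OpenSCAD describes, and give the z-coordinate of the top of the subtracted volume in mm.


A wall with a window opening. The window head height is 1933 mm.

A wall with a rectangular opening subtracted — a window. Sill at z = 1233, opening 700 mm tall, so the head is at 1233 + 700 = 1933 mm.


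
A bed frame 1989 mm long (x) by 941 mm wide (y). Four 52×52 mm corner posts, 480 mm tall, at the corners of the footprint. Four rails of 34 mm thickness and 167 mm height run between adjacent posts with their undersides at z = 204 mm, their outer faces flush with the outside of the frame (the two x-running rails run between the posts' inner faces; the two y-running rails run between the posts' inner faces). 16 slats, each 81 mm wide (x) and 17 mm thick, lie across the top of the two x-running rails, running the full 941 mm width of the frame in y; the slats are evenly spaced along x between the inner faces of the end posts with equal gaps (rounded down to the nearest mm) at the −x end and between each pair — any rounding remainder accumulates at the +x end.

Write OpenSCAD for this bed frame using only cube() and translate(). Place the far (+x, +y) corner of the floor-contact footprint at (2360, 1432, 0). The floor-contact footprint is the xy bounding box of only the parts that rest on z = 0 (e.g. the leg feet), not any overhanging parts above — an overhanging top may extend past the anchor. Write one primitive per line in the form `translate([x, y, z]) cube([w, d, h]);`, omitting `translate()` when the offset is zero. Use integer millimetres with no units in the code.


// slat z = rail_z + rail_h = 204 + 167 = 371
// slat gap = ⌊(1885 − 16·81) / 17⌋ = 34
translate([371, 491, 0]) cube([52, 52, 480]);
translate([371, 1380, 0]) cube([52, 52, 480]);
translate([2308, 491, 0]) cube([52, 52, 480]);
translate([2308, 1380, 0]) cube([52, 52, 480]);
translate([423, 491, 204]) cube([1885, 34, 167]);
translate([423, 1398, 204]) cube([1885, 34, 167]);
translate([371, 543, 204]) cube([34, 837, 167]);
translate([2326, 543, 204]) cube([34, 837, 167]);
translate([457, 491, 371]) cube([81, 941, 17]);
translate([572, 491, 371]) cube([81, 941, 17]);
translate([687, 491, 371]) cube([81, 941, 17]);
translate([802, 491, 371]) cube([81, 941, 17]);
translate([917, 491, 371]) cube([81, 941, 17]);
translate([1032, 491, 371]) cube([81, 941, 17]);
translate([1147, 491, 371]) cube([81, 941, 17]);
translate([1262, 491, 371]) cube([81, 941, 17]);
translate([1377, 491, 371]) cube([81, 941, 17]);
translate([1492, 491, 371]) cube([81, 941, 17]);
translate([1607, 491, 371]) cube([81, 941, 17]);
translate([1722, 491, 371]) cube([81, 941, 17]);
translate([1837, 491, 371]) cube([81, 941, 17]);
translate([1952, 491, 371]) cube([81, 941, 17]);
translate([2067, 491, 371]) cube([81, 941, 17]);
translate([2182, 491, 371]) cube([81, 941, 17]);


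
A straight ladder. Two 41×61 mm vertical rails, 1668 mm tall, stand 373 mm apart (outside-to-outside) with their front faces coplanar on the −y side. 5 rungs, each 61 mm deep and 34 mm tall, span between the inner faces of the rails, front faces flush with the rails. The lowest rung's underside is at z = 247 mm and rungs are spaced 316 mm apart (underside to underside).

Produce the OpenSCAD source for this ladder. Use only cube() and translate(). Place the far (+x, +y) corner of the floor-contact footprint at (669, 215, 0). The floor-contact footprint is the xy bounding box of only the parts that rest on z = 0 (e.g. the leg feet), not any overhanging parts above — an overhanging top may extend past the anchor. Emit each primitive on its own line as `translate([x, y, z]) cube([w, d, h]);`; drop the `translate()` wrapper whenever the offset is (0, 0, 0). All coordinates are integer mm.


translate([296, 154, 0]) cube([41, 61, 1668]);
translate([628, 154, 0]) cube([41, 61, 1668]);
translate([337, 154, 247]) cube([291, 61, 34]);
translate([337, 154, 563]) cube([291, 61, 34]);
translate([337, 154, 879]) cube([291, 61, 34]);
translate([337, 154, 1195]) cube([291, 61, 34]);
translate([337, 154, 1511]) cube([291, 61, 34]);


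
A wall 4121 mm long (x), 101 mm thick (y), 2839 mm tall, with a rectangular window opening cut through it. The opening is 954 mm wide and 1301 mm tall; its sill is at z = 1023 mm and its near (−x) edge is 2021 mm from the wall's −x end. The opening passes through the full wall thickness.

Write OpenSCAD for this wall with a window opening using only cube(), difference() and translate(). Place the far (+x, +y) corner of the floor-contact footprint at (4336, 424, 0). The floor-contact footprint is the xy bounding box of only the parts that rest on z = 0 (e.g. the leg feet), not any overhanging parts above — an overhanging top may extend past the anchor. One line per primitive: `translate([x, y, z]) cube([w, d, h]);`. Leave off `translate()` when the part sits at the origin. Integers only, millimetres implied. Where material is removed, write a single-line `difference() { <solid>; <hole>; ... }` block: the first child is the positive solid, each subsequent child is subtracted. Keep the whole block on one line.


difference() { translate([215, 323, 0]) cube([4121, 101, 2839]); translate([2236, 323, 1023]) cube([954, 101, 1301]); }


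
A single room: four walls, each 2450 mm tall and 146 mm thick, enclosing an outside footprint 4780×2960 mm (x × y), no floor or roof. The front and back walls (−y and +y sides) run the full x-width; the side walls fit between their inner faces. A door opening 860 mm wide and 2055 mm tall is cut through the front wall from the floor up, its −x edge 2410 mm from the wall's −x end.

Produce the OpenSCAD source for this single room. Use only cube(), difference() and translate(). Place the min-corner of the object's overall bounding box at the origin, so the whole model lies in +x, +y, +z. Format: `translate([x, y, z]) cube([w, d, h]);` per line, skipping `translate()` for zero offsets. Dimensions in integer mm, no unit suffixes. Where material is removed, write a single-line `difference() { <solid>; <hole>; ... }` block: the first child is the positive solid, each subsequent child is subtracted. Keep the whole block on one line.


difference() { cube([4780, 146, 2450]); translate([2410, 0, 0]) cube([860, 146, 2055]); }
translate([0, 2814, 0]) cube([4780, 146, 2450]);
translate([0, 146, 0]) cube([146, 2668, 2450]);
translate([4634, 146, 0]) cube([146, 2668, 2450]);


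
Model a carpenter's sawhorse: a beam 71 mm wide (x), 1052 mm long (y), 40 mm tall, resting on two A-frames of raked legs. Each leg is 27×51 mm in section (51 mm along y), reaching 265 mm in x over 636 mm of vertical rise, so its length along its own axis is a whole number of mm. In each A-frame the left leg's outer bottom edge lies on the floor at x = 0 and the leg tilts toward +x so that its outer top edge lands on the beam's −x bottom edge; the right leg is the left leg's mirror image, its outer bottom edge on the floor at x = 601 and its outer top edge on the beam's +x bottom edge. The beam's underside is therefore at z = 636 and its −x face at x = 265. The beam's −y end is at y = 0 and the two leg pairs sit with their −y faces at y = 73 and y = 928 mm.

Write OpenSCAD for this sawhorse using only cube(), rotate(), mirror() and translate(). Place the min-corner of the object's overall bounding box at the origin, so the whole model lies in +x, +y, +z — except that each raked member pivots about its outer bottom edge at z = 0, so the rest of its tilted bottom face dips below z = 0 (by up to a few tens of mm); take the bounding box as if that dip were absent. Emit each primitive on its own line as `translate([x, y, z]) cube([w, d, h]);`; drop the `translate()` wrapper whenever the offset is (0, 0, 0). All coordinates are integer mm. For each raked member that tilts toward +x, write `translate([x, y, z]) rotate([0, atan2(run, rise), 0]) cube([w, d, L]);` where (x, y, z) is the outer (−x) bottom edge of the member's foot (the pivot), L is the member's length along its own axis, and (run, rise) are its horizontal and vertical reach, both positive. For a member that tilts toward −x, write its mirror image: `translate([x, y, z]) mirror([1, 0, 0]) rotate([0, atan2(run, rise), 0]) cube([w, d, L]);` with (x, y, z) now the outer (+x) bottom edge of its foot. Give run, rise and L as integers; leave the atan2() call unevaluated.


// leg length = √(265² + 636²) = 689
// right-leg outer foot x = 2·265 + 71 = 601
// beam min-corner = (265, 0, 636)
translate([265, 0, 636]) cube([71, 1052, 40]);
translate([0, 73, 0]) rotate([0, atan2(265, 636), 0]) cube([27, 51, 689]);
translate([601, 73, 0]) mirror([1, 0, 0]) rotate([0, atan2(265, 636), 0]) cube([27, 51, 689]);
translate([0, 928, 0]) rotate([0, atan2(265, 636), 0]) cube([27, 51, 689]);
translate([601, 928, 0]) mirror([1, 0, 0]) rotate([0, atan2(265, 636), 0]) cube([27, 51, 689]);


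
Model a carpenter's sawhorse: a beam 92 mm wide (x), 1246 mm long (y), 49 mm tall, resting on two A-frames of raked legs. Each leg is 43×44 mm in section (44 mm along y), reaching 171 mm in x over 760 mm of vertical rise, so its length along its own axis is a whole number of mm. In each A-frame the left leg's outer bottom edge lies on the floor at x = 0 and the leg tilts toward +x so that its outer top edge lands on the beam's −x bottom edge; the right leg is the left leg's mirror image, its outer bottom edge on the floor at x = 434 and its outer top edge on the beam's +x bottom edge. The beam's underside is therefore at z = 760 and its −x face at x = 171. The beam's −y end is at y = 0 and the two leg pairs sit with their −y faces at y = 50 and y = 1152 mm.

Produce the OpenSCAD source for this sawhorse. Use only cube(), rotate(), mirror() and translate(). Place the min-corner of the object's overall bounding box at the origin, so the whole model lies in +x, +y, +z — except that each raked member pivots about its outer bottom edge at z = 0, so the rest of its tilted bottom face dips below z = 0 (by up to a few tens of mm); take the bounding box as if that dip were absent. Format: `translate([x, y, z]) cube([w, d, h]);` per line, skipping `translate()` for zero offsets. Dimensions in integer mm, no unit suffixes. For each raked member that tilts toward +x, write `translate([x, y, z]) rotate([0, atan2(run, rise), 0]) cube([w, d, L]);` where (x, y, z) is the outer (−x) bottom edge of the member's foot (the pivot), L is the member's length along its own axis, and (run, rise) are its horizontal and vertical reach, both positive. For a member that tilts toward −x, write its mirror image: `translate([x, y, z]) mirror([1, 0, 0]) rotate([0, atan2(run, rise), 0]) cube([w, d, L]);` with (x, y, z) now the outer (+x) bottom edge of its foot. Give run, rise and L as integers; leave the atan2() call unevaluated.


// leg length = √(171² + 760²) = 779
// right-leg outer foot x = 2·171 + 92 = 434
// beam min-corner = (171, 0, 760)
translate([171, 0, 760]) cube([92, 1246, 49]);
translate([0, 50, 0]) rotate([0, atan2(171, 760), 0]) cube([43, 44, 779]);
translate([434, 50, 0]) mirror([1, 0, 0]) rotate([0, atan2(171, 760), 0]) cube([43, 44, 779]);
translate([0, 1152, 0]) rotate([0, atan2(171, 760), 0]) cube([43, 44, 779]);
translate([434, 1152, 0]) mirror([1, 0, 0]) rotate([0, atan2(171, 760), 0]) cube([43, 44, 779]);


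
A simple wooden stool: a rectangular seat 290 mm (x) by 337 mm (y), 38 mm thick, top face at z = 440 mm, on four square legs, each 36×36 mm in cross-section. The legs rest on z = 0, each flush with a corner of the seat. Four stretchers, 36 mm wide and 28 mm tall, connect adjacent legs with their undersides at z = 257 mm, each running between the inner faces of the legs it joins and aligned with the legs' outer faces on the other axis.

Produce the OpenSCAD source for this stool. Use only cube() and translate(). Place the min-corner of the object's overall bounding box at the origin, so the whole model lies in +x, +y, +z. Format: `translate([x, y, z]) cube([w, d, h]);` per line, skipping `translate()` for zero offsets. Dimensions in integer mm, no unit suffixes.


translate([0, 0, 402]) cube([290, 337, 38]);
cube([36, 36, 402]);
translate([254, 0, 0]) cube([36, 36, 402]);
translate([0, 301, 0]) cube([36, 36, 402]);
translate([254, 301, 0]) cube([36, 36, 402]);
translate([36, 0, 257]) cube([218, 36, 28]);
translate([36, 301, 257]) cube([218, 36, 28]);
translate([0, 36, 257]) cube([36, 265, 28]);
translate([254, 36, 257]) cube([36, 265, 28]);


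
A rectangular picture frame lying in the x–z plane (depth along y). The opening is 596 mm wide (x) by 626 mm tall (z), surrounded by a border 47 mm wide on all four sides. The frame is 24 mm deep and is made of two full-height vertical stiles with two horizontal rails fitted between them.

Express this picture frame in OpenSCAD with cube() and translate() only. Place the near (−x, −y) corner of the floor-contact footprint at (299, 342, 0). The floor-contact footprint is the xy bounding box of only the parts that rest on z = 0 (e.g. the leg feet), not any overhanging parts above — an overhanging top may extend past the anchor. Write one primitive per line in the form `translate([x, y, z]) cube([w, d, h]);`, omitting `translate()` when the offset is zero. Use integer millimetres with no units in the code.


translate([299, 342, 0]) cube([47, 24, 720]);
translate([942, 342, 0]) cube([47, 24, 720]);
translate([346, 342, 0]) cube([596, 24, 47]);
translate([346, 342, 673]) cube([596, 24, 47]);


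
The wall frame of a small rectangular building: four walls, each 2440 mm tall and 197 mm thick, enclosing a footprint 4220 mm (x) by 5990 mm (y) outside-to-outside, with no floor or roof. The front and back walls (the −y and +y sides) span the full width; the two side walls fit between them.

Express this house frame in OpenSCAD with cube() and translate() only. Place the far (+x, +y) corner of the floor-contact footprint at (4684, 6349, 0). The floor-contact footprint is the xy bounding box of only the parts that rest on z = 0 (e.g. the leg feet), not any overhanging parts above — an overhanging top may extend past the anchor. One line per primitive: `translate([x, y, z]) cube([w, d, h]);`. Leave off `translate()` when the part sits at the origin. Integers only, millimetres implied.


translate([464, 359, 0]) cube([4220, 197, 2440]);
translate([464, 6152, 0]) cube([4220, 197, 2440]);
translate([464, 556, 0]) cube([197, 5596, 2440]);
translate([4487, 556, 0]) cube([197, 5596, 2440]);


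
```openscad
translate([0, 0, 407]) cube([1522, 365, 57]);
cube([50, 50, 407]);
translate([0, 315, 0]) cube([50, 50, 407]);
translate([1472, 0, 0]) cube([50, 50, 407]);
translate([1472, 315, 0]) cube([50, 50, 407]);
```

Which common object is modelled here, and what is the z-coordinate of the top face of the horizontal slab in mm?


A bench. The seat-top height is 464 mm.

A long slab on four corner posts — a bench. The slab sits at z = 407 with thickness 57, so the top is 407 + 57 = 464 mm.


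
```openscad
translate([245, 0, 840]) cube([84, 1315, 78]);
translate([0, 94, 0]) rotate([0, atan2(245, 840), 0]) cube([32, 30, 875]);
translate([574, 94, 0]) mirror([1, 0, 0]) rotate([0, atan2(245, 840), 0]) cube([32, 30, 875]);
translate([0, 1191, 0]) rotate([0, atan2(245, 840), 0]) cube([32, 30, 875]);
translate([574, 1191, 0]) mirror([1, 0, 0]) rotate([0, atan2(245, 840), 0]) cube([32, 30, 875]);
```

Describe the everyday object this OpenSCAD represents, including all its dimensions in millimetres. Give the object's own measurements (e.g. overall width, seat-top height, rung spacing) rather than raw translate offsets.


A sawhorse. A 84×1315×78 mm beam (x, y, z) sits on two A-frame leg pairs. Each pair is two raked legs of 32×30 mm section (30 mm along y) splaying symmetrically in x. Each leg rises 840 mm vertically over 245 mm of horizontal reach and is 875 mm long along its own axis. Every leg's outer bottom edge rests on the floor and its outer top edge meets a bottom edge of the beam — the left legs (tilting toward +x) meet the beam's −x bottom edge, the right legs (their mirror images, tilting toward −x) meet its +x bottom edge — so the leg tops tuck under the beam, the beam's underside is 840 mm above the floor, and the feet are 574 mm apart outside-to-outside with the beam centred between them. The two leg pairs are set in 94 mm from either end of the beam.


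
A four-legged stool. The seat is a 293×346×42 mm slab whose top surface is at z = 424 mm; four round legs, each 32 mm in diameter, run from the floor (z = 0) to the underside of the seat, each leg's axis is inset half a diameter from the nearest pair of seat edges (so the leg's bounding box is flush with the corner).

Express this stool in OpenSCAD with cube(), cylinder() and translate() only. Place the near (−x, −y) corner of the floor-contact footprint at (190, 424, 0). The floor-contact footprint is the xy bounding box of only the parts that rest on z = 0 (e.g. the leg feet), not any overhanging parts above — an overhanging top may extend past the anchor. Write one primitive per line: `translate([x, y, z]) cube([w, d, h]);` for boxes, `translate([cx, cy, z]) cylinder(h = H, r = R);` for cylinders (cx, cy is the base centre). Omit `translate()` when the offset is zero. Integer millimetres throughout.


translate([190, 424, 382]) cube([293, 346, 42]);
translate([206, 440, 0]) cylinder(h = 382, r = 16);
translate([467, 440, 0]) cylinder(h = 382, r = 16);
translate([206, 754, 0]) cylinder(h = 382, r = 16);
translate([467, 754, 0]) cylinder(h = 382, r = 16);
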